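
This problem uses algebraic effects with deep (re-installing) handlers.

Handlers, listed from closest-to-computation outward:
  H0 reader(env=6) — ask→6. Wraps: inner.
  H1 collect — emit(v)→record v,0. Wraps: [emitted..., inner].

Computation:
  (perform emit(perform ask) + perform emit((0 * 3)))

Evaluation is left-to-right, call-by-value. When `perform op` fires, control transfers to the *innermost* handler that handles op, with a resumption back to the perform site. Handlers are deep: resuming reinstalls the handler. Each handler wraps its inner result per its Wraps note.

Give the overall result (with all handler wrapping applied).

Working:
ask @ H0 ⇒ 6
emit(6) @ H1 ⇒ out+=6
emit(0) @ H1 ⇒ out+=0
H0 returns 0
H1 returns [6, 0, 0]
= [6, 0, 0]

Answer: [6, 0, 0]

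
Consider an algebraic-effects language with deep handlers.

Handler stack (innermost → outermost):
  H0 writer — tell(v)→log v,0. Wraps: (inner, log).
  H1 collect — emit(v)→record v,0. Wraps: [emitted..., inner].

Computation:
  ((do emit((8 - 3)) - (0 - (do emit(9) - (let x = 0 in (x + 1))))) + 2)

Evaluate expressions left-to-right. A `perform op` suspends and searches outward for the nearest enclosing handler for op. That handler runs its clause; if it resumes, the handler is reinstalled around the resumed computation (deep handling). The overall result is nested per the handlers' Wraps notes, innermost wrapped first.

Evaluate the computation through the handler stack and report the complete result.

Working:
emit(5) @ H1 ⇒ out+=5
emit(9) @ H1 ⇒ out+=9
H0 returns (1, ())
H1 returns [5, 9, (1, ())]
= [5, 9, (1, ())]

Answer: [5, 9, (1, ())]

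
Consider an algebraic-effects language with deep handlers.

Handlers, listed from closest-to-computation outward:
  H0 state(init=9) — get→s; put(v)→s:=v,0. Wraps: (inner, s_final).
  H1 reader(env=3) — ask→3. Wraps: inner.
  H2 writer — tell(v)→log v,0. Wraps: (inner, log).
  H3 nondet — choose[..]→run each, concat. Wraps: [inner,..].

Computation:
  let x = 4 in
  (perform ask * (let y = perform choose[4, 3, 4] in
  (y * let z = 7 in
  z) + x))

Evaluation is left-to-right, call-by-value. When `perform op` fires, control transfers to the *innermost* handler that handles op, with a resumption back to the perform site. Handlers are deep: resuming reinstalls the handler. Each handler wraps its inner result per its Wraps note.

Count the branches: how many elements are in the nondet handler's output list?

Working:
ask @ H1 ⇒ 3
choose[4, 3, 4] @ H3
  branch[0] choose=4:
    H0 returns (96, 9)
    H1 returns (96, 9)
    H2 returns ((96, 9), ())
    H3 returns [((96, 9), ())]
  branch[1] choose=3:
    H0 returns (75, 9)
    H1 returns (75, 9)
    H2 returns ((75, 9), ())
    H3 returns [((75, 9), ())]
  branch[2] choose=4:
    H0 returns (96, 9)
    H1 returns (96, 9)
    H2 returns ((96, 9), ())
    H3 returns [((96, 9), ())]
= [((96, 9), ()), ((75, 9), ()), ((96, 9), ())]

Answer: 3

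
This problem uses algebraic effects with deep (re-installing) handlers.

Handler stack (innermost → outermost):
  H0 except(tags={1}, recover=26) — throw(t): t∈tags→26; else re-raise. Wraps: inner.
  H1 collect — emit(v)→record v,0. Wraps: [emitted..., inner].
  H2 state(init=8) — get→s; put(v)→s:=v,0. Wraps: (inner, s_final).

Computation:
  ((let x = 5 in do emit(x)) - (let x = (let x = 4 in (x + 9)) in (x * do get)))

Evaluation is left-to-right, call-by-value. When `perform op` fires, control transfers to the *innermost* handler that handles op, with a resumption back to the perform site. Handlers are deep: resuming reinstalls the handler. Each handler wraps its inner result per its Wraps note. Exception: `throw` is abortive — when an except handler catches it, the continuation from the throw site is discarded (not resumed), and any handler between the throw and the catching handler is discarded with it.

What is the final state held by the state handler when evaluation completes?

Evaluation trace:
emit(5) @ H1 ⇒ out+=5
get @ H2 ⇒ 8
H0 returns -104
H1 returns [5, -104]
H2 returns ([5, -104], 8)
= ([5, -104], 8)

Answer: 8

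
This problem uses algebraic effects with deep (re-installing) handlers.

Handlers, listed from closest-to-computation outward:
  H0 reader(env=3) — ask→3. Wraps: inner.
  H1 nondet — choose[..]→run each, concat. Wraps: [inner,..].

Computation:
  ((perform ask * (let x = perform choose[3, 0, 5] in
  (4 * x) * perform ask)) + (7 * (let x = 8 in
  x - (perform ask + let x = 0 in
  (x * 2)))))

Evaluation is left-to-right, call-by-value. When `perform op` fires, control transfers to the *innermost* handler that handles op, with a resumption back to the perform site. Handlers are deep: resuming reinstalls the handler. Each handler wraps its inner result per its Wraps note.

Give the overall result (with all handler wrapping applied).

Answer: [143, 35, 215]

Evaluation trace:
ask @ H0 ⇒ 3
choose[3, 0, 5] @ H1
  branch[0] choose=3:
    ask @ H0 ⇒ 3
    ask @ H0 ⇒ 3
    H0 returns 143
    H1 returns [143]
  branch[1] choose=0:
    ask @ H0 ⇒ 3
    ask @ H0 ⇒ 3
    H0 returns 35
    H1 returns [35]
  branch[2] choose=5:
    ask @ H0 ⇒ 3
    ask @ H0 ⇒ 3
    H0 returns 215
    H1 returns [215]
= [143, 35, 215]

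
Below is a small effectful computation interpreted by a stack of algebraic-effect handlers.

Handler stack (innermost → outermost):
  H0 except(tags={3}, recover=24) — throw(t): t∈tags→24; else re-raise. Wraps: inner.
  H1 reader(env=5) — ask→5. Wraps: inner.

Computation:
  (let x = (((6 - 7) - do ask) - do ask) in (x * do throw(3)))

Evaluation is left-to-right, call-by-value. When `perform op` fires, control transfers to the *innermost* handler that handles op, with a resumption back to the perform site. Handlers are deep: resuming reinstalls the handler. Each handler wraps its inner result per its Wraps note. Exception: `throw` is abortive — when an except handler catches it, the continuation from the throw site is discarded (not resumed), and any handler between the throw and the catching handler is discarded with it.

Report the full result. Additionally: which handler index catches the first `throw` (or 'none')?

Working:
ask @ H1 ⇒ 5
ask @ H1 ⇒ 5
throw(3) @ H0 caught ⇒ 24
H1 returns 24
= 24

Answer: 24 ; first throw caught by: H0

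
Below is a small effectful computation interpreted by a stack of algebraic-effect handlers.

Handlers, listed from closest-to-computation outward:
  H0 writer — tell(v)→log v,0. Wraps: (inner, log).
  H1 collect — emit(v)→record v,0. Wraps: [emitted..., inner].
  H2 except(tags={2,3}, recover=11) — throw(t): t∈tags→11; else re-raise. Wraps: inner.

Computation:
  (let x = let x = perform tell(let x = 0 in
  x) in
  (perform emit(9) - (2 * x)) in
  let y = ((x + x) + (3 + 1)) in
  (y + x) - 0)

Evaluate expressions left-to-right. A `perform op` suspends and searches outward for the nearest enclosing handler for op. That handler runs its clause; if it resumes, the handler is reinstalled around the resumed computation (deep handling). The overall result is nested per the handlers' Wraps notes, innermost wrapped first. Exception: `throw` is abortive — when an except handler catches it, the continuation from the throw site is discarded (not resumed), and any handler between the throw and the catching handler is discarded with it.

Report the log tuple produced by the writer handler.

Step-by-step:
tell(0) @ H0 ⇒ log+=0
emit(9) @ H1 ⇒ out+=9
H0 returns (4, (0))
H1 returns [9, (4, (0))]
H2 returns [9, (4, (0))]
= [9, (4, (0))]

Answer: (0)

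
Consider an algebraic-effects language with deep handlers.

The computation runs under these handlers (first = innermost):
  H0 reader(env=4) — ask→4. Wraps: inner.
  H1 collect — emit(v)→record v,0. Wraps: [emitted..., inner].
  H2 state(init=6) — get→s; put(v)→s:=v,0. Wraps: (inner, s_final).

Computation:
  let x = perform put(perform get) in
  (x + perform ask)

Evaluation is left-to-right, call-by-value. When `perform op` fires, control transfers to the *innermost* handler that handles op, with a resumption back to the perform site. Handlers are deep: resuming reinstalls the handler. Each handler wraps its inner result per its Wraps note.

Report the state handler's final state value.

Answer: 6

Evaluation trace:
get @ H2 ⇒ 6
put(6) @ H2 ⇒ s:=6
ask @ H0 ⇒ 4
H0 returns 4
H1 returns [4]
H2 returns ([4], 6)
= ([4], 6)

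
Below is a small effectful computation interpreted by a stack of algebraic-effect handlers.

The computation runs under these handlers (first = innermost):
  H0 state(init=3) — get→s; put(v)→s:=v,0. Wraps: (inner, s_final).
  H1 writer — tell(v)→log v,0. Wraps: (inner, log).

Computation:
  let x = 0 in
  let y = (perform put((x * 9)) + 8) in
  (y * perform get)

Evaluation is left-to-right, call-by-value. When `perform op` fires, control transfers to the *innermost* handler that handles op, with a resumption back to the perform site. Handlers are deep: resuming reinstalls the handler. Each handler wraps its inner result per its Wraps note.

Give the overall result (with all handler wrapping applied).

Working:
put(0) @ H0 ⇒ s:=0
get @ H0 ⇒ 0
H0 returns (0, 0)
H1 returns ((0, 0), ())
= ((0, 0), ())

Answer: ((0, 0), ())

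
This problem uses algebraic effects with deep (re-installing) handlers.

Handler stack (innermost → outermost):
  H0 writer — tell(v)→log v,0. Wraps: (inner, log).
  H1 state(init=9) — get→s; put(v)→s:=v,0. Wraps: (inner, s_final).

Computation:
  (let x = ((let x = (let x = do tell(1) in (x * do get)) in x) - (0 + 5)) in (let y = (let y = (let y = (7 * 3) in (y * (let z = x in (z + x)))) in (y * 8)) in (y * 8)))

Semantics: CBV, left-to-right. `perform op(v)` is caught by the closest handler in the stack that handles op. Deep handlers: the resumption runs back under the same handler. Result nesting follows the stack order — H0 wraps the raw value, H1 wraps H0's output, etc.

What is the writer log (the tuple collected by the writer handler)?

Step-by-step:
tell(1) @ H0 ⇒ log+=1
get @ H1 ⇒ 9
H0 returns (-13440, (1))
H1 returns ((-13440, (1)), 9)
= ((-13440, (1)), 9)

Answer: (1)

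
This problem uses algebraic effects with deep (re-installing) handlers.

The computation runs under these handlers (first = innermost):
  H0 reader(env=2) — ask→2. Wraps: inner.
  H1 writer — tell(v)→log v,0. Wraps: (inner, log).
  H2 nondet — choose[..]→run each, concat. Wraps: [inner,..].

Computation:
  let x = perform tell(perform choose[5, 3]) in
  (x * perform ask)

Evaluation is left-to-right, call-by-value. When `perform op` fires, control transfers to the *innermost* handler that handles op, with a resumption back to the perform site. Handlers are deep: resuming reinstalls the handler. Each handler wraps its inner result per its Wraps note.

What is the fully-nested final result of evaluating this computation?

Step-by-step:
choose[5, 3] @ H2
  branch[0] choose=5:
    tell(5) @ H1 ⇒ log+=5
    ask @ H0 ⇒ 2
    H0 returns 0
    H1 returns (0, (5))
    H2 returns [(0, (5))]
  branch[1] choose=3:
    tell(3) @ H1 ⇒ log+=3
    ask @ H0 ⇒ 2
    H0 returns 0
    H1 returns (0, (3))
    H2 returns [(0, (3))]
= [(0, (5)), (0, (3))]

Answer: [(0, (5)), (0, (3))]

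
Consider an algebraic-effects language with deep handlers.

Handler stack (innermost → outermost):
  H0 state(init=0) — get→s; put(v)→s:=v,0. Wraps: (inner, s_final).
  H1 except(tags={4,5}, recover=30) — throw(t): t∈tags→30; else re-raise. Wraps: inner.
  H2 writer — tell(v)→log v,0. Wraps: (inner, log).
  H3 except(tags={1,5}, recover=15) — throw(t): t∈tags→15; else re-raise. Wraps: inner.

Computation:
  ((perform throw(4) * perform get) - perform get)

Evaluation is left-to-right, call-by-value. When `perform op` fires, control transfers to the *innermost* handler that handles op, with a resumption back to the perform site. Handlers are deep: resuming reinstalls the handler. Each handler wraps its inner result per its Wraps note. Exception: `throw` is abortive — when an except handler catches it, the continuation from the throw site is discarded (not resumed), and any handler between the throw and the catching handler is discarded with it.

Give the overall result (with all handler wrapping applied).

Answer: (30, ())

Working:
throw(4) @ H1 caught ⇒ 30
H2 returns (30, ())
H3 returns (30, ())
= (30, ())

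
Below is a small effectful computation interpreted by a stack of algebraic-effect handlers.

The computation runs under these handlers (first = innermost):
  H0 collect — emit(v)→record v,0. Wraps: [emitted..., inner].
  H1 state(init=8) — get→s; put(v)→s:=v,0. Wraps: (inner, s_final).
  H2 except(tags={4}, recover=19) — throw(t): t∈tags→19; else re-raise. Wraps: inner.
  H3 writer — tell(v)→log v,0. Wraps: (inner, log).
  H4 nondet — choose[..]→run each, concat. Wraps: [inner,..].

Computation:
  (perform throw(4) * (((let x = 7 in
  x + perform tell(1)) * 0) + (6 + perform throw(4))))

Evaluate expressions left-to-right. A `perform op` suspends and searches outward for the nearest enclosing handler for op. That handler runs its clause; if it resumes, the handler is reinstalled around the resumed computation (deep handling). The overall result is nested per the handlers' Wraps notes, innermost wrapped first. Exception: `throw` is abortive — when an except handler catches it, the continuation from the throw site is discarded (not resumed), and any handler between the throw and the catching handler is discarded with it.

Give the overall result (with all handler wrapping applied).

Answer: [(19, ())]

Working:
throw(4) @ H2 caught ⇒ 19
H3 returns (19, ())
H4 returns [(19, ())]
= [(19, ())]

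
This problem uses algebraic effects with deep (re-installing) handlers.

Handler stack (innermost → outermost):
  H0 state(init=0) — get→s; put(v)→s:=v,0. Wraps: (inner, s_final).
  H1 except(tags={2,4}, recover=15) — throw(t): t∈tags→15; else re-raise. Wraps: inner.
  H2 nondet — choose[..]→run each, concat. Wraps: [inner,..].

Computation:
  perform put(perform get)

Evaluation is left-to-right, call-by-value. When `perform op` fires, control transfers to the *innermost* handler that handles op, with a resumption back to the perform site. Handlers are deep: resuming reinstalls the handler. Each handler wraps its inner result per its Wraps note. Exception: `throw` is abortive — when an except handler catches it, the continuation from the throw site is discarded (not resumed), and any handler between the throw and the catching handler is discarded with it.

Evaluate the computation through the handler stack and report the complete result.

Answer: [(0, 0)]

Evaluation trace:
get @ H0 ⇒ 0
put(0) @ H0 ⇒ s:=0
H0 returns (0, 0)
H1 returns (0, 0)
H2 returns [(0, 0)]
= [(0, 0)]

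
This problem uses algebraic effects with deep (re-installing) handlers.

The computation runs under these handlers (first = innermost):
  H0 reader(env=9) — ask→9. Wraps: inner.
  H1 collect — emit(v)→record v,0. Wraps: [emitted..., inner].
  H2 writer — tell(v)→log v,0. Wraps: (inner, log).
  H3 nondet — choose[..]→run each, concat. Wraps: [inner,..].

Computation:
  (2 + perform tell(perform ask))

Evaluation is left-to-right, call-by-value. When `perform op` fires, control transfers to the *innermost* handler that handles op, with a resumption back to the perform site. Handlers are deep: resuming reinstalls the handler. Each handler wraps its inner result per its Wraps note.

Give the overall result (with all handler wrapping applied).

Working:
ask @ H0 ⇒ 9
tell(9) @ H2 ⇒ log+=9
H0 returns 2
H1 returns [2]
H2 returns ([2], (9))
H3 returns [([2], (9))]
= [([2], (9))]

Answer: [([2], (9))]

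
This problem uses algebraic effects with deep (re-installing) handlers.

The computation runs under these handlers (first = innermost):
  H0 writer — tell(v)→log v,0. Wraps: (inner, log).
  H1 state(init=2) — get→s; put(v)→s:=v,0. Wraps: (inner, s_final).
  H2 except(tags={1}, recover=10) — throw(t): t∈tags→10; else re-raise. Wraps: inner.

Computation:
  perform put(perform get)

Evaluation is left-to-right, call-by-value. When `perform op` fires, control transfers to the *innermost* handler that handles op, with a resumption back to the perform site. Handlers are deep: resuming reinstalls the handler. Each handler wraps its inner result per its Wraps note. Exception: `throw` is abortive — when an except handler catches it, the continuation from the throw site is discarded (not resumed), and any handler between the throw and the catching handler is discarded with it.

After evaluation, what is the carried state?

Answer: 2

Evaluation trace:
get @ H1 ⇒ 2
put(2) @ H1 ⇒ s:=2
H0 returns (0, ())
H1 returns ((0, ()), 2)
H2 returns ((0, ()), 2)
= ((0, ()), 2)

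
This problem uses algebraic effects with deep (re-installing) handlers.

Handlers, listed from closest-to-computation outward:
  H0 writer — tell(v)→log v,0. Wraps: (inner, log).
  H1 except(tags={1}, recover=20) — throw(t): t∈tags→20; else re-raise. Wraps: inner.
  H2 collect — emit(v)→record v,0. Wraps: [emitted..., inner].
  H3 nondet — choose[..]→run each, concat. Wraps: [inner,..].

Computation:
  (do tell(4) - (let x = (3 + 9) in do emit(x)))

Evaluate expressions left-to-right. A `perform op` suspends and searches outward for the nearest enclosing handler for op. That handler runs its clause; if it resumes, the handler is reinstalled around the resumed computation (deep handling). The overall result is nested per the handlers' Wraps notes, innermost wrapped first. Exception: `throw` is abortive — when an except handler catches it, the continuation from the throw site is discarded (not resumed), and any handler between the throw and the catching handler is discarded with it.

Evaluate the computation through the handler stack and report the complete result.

Working:
tell(4) @ H0 ⇒ log+=4
emit(12) @ H2 ⇒ out+=12
H0 returns (0, (4))
H1 returns (0, (4))
H2 returns [12, (0, (4))]
H3 returns [[12, (0, (4))]]
= [[12, (0, (4))]]

Answer: [[12, (0, (4))]]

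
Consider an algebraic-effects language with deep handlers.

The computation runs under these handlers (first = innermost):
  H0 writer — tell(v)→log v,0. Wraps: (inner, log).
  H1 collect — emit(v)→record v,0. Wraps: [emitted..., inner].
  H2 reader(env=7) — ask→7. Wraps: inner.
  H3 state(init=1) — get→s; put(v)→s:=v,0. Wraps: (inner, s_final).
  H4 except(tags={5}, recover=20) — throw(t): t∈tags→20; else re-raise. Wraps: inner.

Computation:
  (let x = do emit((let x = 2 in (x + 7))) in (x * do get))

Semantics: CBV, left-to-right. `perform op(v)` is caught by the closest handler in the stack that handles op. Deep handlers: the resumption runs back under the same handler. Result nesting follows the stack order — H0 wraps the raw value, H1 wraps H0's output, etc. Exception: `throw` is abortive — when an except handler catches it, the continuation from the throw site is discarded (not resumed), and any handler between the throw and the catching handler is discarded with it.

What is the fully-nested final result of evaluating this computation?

Working:
emit(9) @ H1 ⇒ out+=9
get @ H3 ⇒ 1
H0 returns (0, ())
H1 returns [9, (0, ())]
H2 returns [9, (0, ())]
H3 returns ([9, (0, ())], 1)
H4 returns ([9, (0, ())], 1)
= ([9, (0, ())], 1)

Answer: ([9, (0, ())], 1)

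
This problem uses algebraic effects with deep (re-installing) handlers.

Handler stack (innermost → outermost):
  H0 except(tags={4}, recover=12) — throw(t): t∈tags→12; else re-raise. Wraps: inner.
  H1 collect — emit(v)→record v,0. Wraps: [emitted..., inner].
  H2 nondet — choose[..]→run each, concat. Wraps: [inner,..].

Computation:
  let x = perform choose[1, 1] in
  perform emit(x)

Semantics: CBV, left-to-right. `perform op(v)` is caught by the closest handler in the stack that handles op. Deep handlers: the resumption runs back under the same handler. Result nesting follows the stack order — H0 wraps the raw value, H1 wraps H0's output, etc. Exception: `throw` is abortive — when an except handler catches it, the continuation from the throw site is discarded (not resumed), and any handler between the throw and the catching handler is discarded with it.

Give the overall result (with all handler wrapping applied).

Step-by-step:
choose[1, 1] @ H2
  branch[0] choose=1:
    emit(1) @ H1 ⇒ out+=1
    H0 returns 0
    H1 returns [1, 0]
    H2 returns [[1, 0]]
  branch[1] choose=1:
    emit(1) @ H1 ⇒ out+=1
    H0 returns 0
    H1 returns [1, 0]
    H2 returns [[1, 0]]
= [[1, 0], [1, 0]]

Answer: [[1, 0], [1, 0]]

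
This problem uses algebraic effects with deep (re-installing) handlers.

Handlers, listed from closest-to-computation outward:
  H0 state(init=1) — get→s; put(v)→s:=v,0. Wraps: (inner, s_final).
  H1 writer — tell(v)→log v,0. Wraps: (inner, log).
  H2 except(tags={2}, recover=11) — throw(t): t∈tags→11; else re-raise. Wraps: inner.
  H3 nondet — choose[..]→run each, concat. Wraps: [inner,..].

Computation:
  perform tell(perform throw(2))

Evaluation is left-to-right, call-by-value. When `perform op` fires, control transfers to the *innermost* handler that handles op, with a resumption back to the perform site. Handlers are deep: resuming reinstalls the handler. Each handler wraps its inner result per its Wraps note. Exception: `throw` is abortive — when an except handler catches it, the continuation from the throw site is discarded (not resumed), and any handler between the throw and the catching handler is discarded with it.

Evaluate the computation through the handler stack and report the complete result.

Answer: [11]

Evaluation trace:
throw(2) @ H2 caught ⇒ 11
H3 returns [11]
= [11]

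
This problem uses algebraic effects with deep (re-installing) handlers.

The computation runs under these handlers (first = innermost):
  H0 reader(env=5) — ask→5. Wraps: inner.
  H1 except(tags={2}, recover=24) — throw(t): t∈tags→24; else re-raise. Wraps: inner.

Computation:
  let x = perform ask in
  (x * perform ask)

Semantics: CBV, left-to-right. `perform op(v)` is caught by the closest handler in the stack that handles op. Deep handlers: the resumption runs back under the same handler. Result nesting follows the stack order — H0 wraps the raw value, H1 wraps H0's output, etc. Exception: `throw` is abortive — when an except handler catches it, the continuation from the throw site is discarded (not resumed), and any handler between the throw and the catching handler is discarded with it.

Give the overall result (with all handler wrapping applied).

Step-by-step:
ask @ H0 ⇒ 5
ask @ H0 ⇒ 5
H0 returns 25
H1 returns 25
= 25

Answer: 25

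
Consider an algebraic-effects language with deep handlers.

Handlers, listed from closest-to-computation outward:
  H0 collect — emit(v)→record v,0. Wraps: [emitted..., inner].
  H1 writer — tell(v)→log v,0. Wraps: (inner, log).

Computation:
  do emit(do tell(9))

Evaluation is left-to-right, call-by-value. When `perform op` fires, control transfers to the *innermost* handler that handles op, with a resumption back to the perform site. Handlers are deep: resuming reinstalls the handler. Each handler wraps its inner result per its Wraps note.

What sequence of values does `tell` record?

Answer: (9)

Evaluation trace:
tell(9) @ H1 ⇒ log+=9
emit(0) @ H0 ⇒ out+=0
H0 returns [0, 0]
H1 returns ([0, 0], (9))
= ([0, 0], (9))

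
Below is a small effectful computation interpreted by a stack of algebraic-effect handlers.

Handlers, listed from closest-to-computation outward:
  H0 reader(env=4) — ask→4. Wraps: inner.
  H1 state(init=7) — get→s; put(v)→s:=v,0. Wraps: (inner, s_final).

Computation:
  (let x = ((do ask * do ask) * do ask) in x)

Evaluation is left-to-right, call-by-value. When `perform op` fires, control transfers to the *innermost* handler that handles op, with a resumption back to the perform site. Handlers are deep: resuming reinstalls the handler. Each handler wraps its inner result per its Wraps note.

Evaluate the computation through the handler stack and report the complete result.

Working:
ask @ H0 ⇒ 4
ask @ H0 ⇒ 4
ask @ H0 ⇒ 4
H0 returns 64
H1 returns (64, 7)
= (64, 7)

Answer: (64, 7)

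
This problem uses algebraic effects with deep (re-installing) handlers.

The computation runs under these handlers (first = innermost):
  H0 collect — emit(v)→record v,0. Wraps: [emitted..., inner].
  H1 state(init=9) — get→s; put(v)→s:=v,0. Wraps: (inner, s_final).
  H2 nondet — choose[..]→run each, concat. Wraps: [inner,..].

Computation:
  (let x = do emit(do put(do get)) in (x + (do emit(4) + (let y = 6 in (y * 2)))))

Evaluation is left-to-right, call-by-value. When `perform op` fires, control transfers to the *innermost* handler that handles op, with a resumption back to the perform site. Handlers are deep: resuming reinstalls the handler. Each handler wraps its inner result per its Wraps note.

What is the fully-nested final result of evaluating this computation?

Working:
get @ H1 ⇒ 9
put(9) @ H1 ⇒ s:=9
emit(0) @ H0 ⇒ out+=0
emit(4) @ H0 ⇒ out+=4
H0 returns [0, 4, 12]
H1 returns ([0, 4, 12], 9)
H2 returns [([0, 4, 12], 9)]
= [([0, 4, 12], 9)]

Answer: [([0, 4, 12], 9)]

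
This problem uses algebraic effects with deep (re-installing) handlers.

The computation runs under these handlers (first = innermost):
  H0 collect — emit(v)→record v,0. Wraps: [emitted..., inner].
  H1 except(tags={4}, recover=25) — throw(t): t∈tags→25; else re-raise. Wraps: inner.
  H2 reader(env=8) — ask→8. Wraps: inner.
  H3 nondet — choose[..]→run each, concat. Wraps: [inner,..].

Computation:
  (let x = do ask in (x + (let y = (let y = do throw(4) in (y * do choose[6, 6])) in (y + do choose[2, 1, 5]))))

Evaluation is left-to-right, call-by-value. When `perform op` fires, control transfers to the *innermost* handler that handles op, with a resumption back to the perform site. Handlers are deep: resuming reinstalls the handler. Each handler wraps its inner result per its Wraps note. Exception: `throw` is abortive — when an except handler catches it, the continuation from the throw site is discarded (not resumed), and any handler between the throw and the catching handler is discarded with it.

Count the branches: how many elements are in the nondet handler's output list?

Evaluation trace:
ask @ H2 ⇒ 8
throw(4) @ H1 caught ⇒ 25
H2 returns 25
H3 returns [25]
= [25]

Answer: 1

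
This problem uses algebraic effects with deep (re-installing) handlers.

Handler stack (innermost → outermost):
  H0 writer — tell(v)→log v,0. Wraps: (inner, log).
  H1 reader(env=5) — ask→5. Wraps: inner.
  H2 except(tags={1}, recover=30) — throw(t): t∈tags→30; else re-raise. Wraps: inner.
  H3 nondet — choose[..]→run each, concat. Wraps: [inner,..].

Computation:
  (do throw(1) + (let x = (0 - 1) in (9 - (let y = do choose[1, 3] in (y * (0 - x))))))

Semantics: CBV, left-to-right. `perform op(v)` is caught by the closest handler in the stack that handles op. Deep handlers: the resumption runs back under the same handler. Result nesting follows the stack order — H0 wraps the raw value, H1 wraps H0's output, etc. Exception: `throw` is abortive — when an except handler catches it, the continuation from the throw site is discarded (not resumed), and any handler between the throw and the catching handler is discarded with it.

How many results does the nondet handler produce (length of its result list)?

Working:
throw(1) @ H2 caught ⇒ 30
H3 returns [30]
= [30]

Answer: 1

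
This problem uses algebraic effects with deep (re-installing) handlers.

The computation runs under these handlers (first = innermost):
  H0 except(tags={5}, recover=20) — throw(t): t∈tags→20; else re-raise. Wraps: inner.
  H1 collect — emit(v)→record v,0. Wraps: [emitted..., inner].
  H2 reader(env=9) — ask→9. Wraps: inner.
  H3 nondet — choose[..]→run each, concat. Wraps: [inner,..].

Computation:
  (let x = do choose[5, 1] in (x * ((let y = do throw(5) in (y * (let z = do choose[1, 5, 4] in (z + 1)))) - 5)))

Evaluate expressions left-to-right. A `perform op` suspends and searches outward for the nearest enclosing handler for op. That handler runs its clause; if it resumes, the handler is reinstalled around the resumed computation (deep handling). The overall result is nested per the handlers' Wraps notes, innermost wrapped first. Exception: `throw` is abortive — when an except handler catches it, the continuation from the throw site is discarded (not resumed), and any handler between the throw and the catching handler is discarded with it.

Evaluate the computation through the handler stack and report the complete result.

Answer: [[20], [20]]

Evaluation trace:
choose[5, 1] @ H3
  branch[0] choose=5:
    throw(5) @ H0 caught ⇒ 20
    H1 returns [20]
    H2 returns [20]
    H3 returns [[20]]
  branch[1] choose=1:
    throw(5) @ H0 caught ⇒ 20
    H1 returns [20]
    H2 returns [20]
    H3 returns [[20]]
= [[20], [20]]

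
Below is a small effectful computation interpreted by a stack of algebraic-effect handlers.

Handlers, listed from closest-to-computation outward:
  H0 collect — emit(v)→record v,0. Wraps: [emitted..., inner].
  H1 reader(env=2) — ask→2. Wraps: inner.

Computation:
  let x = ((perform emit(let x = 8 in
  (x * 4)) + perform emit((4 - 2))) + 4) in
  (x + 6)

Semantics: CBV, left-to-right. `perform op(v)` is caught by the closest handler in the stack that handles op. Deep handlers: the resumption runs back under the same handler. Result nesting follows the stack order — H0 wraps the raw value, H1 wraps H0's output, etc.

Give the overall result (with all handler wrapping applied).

Answer: [32, 2, 10]

Evaluation trace:
emit(32) @ H0 ⇒ out+=32
emit(2) @ H0 ⇒ out+=2
H0 returns [32, 2, 10]
H1 returns [32, 2, 10]
= [32, 2, 10]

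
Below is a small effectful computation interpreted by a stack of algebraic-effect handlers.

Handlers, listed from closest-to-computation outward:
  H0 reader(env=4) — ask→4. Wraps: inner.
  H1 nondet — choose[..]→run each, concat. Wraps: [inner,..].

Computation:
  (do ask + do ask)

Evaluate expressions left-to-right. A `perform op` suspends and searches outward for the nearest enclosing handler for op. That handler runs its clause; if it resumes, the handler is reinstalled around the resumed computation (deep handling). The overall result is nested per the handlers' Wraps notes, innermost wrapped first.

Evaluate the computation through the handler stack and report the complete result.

Answer: [8]

Working:
ask @ H0 ⇒ 4
ask @ H0 ⇒ 4
H0 returns 8
H1 returns [8]
= [8]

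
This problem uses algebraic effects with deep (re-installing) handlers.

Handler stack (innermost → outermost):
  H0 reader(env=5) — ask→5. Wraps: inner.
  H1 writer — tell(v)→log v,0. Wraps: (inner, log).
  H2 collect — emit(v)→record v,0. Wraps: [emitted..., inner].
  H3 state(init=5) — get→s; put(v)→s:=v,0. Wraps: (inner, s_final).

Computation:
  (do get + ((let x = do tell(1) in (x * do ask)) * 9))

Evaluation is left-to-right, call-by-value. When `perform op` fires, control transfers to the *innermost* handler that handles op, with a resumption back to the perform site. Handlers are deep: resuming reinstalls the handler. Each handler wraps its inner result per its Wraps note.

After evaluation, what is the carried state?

Evaluation trace:
get @ H3 ⇒ 5
tell(1) @ H1 ⇒ log+=1
ask @ H0 ⇒ 5
H0 returns 5
H1 returns (5, (1))
H2 returns [(5, (1))]
H3 returns ([(5, (1))], 5)
= ([(5, (1))], 5)

Answer: 5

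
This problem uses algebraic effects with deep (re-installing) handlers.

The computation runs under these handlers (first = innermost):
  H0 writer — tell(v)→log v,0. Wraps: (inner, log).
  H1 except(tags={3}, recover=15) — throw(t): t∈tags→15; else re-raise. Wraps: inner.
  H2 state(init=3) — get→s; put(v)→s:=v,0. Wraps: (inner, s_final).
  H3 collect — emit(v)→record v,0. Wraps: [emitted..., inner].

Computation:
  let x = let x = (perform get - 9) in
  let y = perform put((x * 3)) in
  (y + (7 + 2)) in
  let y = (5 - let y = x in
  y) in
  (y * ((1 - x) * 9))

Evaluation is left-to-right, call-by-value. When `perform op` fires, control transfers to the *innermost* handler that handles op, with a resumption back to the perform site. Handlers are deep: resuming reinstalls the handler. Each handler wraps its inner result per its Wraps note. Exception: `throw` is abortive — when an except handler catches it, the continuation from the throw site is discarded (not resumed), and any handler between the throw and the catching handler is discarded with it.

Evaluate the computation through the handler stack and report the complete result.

Answer: [((288, ()), -18)]

Working:
get @ H2 ⇒ 3
put(-18) @ H2 ⇒ s:=-18
H0 returns (288, ())
H1 returns (288, ())
H2 returns ((288, ()), -18)
H3 returns [((288, ()), -18)]
= [((288, ()), -18)]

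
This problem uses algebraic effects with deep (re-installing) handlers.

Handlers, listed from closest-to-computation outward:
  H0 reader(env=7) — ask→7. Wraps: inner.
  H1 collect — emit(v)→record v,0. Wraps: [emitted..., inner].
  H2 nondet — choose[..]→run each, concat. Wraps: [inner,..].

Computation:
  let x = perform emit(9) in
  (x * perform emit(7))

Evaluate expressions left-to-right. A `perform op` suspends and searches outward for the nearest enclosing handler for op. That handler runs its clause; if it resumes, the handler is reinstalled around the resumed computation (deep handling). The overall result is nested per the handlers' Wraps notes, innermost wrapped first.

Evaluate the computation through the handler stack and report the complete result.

Step-by-step:
emit(9) @ H1 ⇒ out+=9
emit(7) @ H1 ⇒ out+=7
H0 returns 0
H1 returns [9, 7, 0]
H2 returns [[9, 7, 0]]
= [[9, 7, 0]]

Answer: [[9, 7, 0]]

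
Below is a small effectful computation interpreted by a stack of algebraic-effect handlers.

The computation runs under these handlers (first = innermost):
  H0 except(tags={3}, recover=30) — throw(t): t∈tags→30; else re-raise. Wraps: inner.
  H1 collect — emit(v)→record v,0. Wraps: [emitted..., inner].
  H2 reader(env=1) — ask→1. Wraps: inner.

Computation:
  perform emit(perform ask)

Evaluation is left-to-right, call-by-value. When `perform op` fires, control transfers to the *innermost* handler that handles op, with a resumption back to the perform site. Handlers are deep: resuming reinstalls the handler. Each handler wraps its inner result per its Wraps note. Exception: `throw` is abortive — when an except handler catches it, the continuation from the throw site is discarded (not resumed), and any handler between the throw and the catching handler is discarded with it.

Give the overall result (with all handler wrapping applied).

Answer: [1, 0]

Step-by-step:
ask @ H2 ⇒ 1
emit(1) @ H1 ⇒ out+=1
H0 returns 0
H1 returns [1, 0]
H2 returns [1, 0]
= [1, 0]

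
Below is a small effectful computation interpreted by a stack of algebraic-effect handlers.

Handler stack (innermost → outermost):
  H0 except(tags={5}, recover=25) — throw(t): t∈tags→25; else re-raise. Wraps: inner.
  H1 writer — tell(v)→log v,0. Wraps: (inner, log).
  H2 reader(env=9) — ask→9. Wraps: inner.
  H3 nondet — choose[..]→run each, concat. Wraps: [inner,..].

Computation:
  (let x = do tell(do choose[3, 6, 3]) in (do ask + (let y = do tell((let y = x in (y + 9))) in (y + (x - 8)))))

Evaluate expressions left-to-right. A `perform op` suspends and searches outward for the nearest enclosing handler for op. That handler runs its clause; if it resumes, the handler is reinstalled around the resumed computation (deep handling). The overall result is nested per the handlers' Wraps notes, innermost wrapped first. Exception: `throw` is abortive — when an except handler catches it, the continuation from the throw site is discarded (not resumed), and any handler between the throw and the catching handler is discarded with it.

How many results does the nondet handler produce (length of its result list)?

Answer: 3

Step-by-step:
choose[3, 6, 3] @ H3
  branch[0] choose=3:
    tell(3) @ H1 ⇒ log+=3
    ask @ H2 ⇒ 9
    tell(9) @ H1 ⇒ log+=9
    H0 returns 1
    H1 returns (1, (3, 9))
    H2 returns (1, (3, 9))
    H3 returns [(1, (3, 9))]
  branch[1] choose=6:
    tell(6) @ H1 ⇒ log+=6
    ask @ H2 ⇒ 9
    tell(9) @ H1 ⇒ log+=9
    H0 returns 1
    H1 returns (1, (6, 9))
    H2 returns (1, (6, 9))
    H3 returns [(1, (6, 9))]
  branch[2] choose=3:
    tell(3) @ H1 ⇒ log+=3
    ask @ H2 ⇒ 9
    tell(9) @ H1 ⇒ log+=9
    H0 returns 1
    H1 returns (1, (3, 9))
    H2 returns (1, (3, 9))
    H3 returns [(1, (3, 9))]
= [(1, (3, 9)), (1, (6, 9)), (1, (3, 9))]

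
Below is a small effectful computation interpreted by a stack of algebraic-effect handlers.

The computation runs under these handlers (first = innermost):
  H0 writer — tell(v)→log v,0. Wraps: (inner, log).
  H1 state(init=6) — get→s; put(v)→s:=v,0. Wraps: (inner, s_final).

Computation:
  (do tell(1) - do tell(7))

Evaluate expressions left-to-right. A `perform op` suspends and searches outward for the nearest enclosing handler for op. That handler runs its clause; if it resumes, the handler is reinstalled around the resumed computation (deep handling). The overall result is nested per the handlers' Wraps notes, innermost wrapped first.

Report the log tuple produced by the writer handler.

Answer: (1, 7)

Step-by-step:
tell(1) @ H0 ⇒ log+=1
tell(7) @ H0 ⇒ log+=7
H0 returns (0, (1, 7))
H1 returns ((0, (1, 7)), 6)
= ((0, (1, 7)), 6)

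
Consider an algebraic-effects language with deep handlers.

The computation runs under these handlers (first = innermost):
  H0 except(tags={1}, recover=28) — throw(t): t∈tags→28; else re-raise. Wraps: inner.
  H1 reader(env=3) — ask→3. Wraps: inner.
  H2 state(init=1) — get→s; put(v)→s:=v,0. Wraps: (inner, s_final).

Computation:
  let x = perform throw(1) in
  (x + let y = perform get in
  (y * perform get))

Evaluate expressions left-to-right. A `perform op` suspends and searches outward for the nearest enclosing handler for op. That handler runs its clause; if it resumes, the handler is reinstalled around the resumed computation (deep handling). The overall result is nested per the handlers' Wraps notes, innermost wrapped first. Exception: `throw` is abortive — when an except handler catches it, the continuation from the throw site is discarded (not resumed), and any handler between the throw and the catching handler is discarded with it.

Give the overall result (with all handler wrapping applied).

Answer: (28, 1)

Step-by-step:
throw(1) @ H0 caught ⇒ 28
H1 returns 28
H2 returns (28, 1)
= (28, 1)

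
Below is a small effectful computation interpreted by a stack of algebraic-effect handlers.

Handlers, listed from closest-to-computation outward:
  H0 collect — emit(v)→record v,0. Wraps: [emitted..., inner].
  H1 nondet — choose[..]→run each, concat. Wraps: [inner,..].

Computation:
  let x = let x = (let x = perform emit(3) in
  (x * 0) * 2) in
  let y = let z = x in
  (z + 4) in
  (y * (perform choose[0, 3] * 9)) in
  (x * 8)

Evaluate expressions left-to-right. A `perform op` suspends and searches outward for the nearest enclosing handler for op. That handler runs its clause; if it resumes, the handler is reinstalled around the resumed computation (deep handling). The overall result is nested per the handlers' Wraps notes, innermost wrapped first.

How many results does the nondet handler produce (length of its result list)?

Answer: 2

Evaluation trace:
emit(3) @ H0 ⇒ out+=3
choose[0, 3] @ H1
  branch[0] choose=0:
    H0 returns [3, 0]
    H1 returns [[3, 0]]
  branch[1] choose=3:
    H0 returns [3, 864]
    H1 returns [[3, 864]]
= [[3, 0], [3, 864]]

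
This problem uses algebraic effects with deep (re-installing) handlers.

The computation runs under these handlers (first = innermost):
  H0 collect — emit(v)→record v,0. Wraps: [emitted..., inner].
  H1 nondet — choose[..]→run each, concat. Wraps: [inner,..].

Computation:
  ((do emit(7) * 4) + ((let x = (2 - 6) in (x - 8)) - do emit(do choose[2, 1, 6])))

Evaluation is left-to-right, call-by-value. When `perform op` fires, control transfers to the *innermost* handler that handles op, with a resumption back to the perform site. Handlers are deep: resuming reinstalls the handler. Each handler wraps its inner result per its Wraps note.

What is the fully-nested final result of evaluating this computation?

Answer: [[7, 2, -12], [7, 1, -12], [7, 6, -12]]

Working:
emit(7) @ H0 ⇒ out+=7
choose[2, 1, 6] @ H1
  branch[0] choose=2:
    emit(2) @ H0 ⇒ out+=2
    H0 returns [7, 2, -12]
    H1 returns [[7, 2, -12]]
  branch[1] choose=1:
    emit(1) @ H0 ⇒ out+=1
    H0 returns [7, 1, -12]
    H1 returns [[7, 1, -12]]
  branch[2] choose=6:
    emit(6) @ H0 ⇒ out+=6
    H0 returns [7, 6, -12]
    H1 returns [[7, 6, -12]]
= [[7, 2, -12], [7, 1, -12], [7, 6, -12]]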